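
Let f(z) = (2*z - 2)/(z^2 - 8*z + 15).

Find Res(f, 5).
4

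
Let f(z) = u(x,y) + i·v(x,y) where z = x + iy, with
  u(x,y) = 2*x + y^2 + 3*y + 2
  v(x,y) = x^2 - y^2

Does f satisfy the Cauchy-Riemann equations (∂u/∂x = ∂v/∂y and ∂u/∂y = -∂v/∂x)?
∂u/∂x = 2
∂v/∂y = -2*y
∂u/∂y = 2*y + 3
∂v/∂x = 2*x
∂u/∂x ≠ ∂v/∂y and ∂u/∂y ≠ -∂v/∂x; the Cauchy-Riemann equations are not satisfied, so f is not analytic.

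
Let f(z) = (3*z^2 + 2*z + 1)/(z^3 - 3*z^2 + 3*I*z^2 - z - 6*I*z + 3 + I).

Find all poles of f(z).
{-I, 1 - I, 2 - I}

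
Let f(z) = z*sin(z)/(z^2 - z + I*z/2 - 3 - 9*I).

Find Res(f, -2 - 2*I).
Write f(z) = P(z)/Q(z) with P(z) = z*sin(z) and Q(z) = z^2 - z + I*z/2 - 3 - 9*I.
The denominator factors as Q(z) = (z + 2 + 2*I)*(z - 3 - 3*I/2), so z = -2 - 2*I is a simple zero of Q and P is analytic there; z = -2 - 2*I is therefore a simple pole and
  Res(f, z₀) = P(z₀)/Q'(z₀).

Q'(z) = 2*z - 1 + I/2, so Q'(-2 - 2*I) = -5 - 7*I/2.
P(-2 - 2*I) = (2 + 2*I)*sin(2 + 2*I).

Res(f, -2 - 2*I) = ((2 + 2*I)*sin(2 + 2*I))/(-5 - 7*I/2) = (-68/149 - 12*I/149)*sin(2 + 2*I)

Final answer: (-68/149 - 12*I/149)*sin(2 + 2*I)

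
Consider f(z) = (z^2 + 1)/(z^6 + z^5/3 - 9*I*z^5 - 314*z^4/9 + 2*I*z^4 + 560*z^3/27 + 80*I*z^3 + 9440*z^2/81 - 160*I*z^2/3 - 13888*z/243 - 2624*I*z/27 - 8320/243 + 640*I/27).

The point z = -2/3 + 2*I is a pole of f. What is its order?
Factor the denominator:
  z^6 + z^5/3 - 9*I*z^5 - 314*z^4/9 + 2*I*z^4 + 560*z^3/27 + 80*I*z^3 + 9440*z^2/81 - 160*I*z^2/3 - 13888*z/243 - 2624*I*z/27 - 8320/243 + 640*I/27 = (z + 2/3 - 2*I)^4*(z - 2)*(z - 1/3 - I)

The numerator P(z) = z^2 + 1 has P(-2/3 + 2*I) = -23/9 - 8*I/3 ≠ 0, so no factor of (z + 2/3 - 2*I) cancels.
Near z = -2/3 + 2*I we can therefore write f(z) = g(z)/(z + 2/3 - 2*I)^4 with g analytic at -2/3 + 2*I and g(-2/3 + 2*I) ≠ 0 (g is the numerator divided by the remaining denominator factors).

Hence z = -2/3 + 2*I is a pole of order 4.

Final answer: 4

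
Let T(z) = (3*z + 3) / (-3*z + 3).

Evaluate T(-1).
Substitute z = -1:
  numerator:   3*(-1) + 3 = 0
  denominator: -3*(-1) + 3 = 6
T(-1) = (0)/(6) = 0

Final answer: 0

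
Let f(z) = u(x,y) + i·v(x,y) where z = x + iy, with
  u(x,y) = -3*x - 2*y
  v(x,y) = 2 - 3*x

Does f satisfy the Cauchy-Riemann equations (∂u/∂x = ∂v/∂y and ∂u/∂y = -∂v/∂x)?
∂u/∂x = -3
∂v/∂y = 0
∂u/∂y = -2
∂v/∂x = -3
∂u/∂x ≠ ∂v/∂y and ∂u/∂y ≠ -∂v/∂x; the Cauchy-Riemann equations are not satisfied, so f is not analytic.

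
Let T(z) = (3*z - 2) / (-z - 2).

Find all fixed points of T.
{-sqrt(33)/2 - 5/2, -5/2 + sqrt(33)/2}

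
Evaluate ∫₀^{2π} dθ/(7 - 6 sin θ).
Call the integral J. The integrand is 2π-periodic and we integrate over a full period, so shifting θ does not change the value (θ → θ + π/2 turns sin θ into cos θ; θ → θ + π flips the sign of the trig term). Hence
  J = ∫₀^{2π} dθ/(7 + 6 cos θ).
Put z = e^{iθ}: then cos θ = (z + 1/z)/2, dθ = dz/(iz), and z runs once counterclockwise around |z| = 1:
  J = ∮_{|z|=1} 1/(7 + 6*(z + 1/z)/2) · dz/(iz) = (2/i) ∮_{|z|=1} dz/(6*z^2 + 14*z + 6).
The roots of 6*z^2 + 14*z + 6 are z = (-7 ± sqrt(7^2 - 6^2))/6, with sqrt(13) = sqrt(13); their product is 1, so only z₊ = -7/6 + sqrt(13)/6 lies inside the unit circle (z₋ = -7/6 - sqrt(13)/6 lies outside).
z₊ is a simple zero of q(z) = 6*z^2 + 14*z + 6, so Res(1/q, z₊) = 1/q'(z₊) with q'(z) = 12*z + 14; and q'(z₊) = 6*(z₊ - z₋) = 2*sqrt(13).
Therefore J = (2/i) · 2πi · 1/(2*sqrt(13)) = 2*pi/(sqrt(13)) = 2*sqrt(13)*pi/13

Final answer: 2*sqrt(13)*pi/13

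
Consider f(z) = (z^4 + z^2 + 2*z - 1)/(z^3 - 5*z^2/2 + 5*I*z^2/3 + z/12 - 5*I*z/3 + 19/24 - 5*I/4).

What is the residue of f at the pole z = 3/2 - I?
Write f(z) = P(z)/Q(z) with P(z) = z^4 + z^2 + 2*z - 1 and Q(z) = z^3 - 5*z^2/2 + 5*I*z^2/3 + z/12 - 5*I*z/3 + 19/24 - 5*I/4.
The denominator factors as Q(z) = (z - 3/2 + I)*(z + 1/2)*(z - 3/2 + 2*I/3), so z = 3/2 - I is a simple zero of Q and P is analytic there; z = 3/2 - I is therefore a simple pole and
  Res(f, z₀) = P(z₀)/Q'(z₀).

Q'(z) = 3*z^2 - 5*z + 10*I*z/3 + 1/12 - 5*I/3, so Q'(3/2 - I) = -1/3 - 2*I/3.
P(3/2 - I) = -67/16 - 25*I/2.

Res(f, 3/2 - I) = (-67/16 - 25*I/2)/(-1/3 - 2*I/3) = 1401/80 + 99*I/40

Final answer: 1401/80 + 99*I/40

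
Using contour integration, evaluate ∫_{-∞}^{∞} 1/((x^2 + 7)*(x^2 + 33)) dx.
pi*(-7*sqrt(33) + 33*sqrt(7))/6006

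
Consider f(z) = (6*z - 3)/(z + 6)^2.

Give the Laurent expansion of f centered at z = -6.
-39/(z + 6)^2 + 6/(z + 6)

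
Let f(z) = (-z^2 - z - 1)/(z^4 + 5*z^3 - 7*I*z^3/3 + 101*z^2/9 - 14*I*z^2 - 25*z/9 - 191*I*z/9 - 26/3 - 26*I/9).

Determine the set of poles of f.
{-3 - 2*I, -1 + 2*I/3, -1 + 3*I, 2*I/3}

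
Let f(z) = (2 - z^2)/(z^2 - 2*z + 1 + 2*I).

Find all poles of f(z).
The singularities of f are the zeros of the denominator. Factoring,
  z^2 - 2*z + 1 + 2*I = (z - 2 + I)*(z - I)
so the candidates are z = 2 - I, z = I.

Check the numerator P(z) = 2 - z^2 at each one:
  P(2 - I) = -1 + 4*I ≠ 0, so z = 2 - I is a (simple) pole.
  P(I) = 3 ≠ 0, so z = I is a (simple) pole.

Poles of f: {I, 2 - I}

Final answer: {I, 2 - I}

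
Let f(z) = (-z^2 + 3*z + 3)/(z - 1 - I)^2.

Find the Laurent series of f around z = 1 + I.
(6 + I)/(z - 1 - I)^2 + (1 - 2*I)/(z - 1 - I) - 1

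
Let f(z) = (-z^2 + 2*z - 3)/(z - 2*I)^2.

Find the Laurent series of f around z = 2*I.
Put w = z - (2*I), i.e. z = w + 2*I. The denominator is w^2, so it suffices to rewrite the numerator in powers of w.

P(z) = -z^2 + 2*z - 3
P(w + 2*I) = 1 + 4*I + (2 - 4*I)*w - w^2

Dividing each term by w^2:
  f = (1 + 4*I)/w^2 + (2 - 4*I)/w - 1

Substituting back w = z - 2*I:
  f(z) = (1 + 4*I)/(z - 2*I)^2 + (2 - 4*I)/(z - 2*I) - 1

The series is finite because the numerator is a polynomial; the negative powers form the principal part, and the coefficient of 1/(z - 2*I) gives Res(f, 2*I) = 2 - 4*I.

Final answer: (1 + 4*I)/(z - 2*I)^2 + (2 - 4*I)/(z - 2*I) - 1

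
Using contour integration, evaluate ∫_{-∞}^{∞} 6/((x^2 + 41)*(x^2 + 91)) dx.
Let f(z) = 6/((z^2 + 41)*(z^2 + 91)). The denominator has no real zeros and deg Q - deg P = 4 ≥ 2, so the integral of f over the upper semicircle |z| = R tends to 0 as R → ∞. Closing the contour in the upper half-plane,
  ∫_{-∞}^{∞} f(x) dx = 2πi · Σ Res(f, z_k)  over the poles with Im z_k > 0.

Zeros of the denominator: z^2 + 91 = 0 gives z = ±sqrt(91)*I; z^2 + 41 = 0 gives z = ±sqrt(41)*I.
Upper half-plane: z = sqrt(41)*I, z = sqrt(91)*I (simple).

Each pole is a simple zero of Q(z) = z^4 + 132*z^2 + 3731, so Res(f, z₀) = P(z₀)/Q'(z₀) with P(z) = 6, Q'(z) = 4*z^3 + 264*z:
  Res(f, sqrt(41)*I) = (6)/(100*sqrt(41)*I) = -3*sqrt(41)*I/2050
  Res(f, sqrt(91)*I) = (6)/(-100*sqrt(91)*I) = 3*sqrt(91)*I/4550

Sum of residues: 3*I*(-91*sqrt(41) + 41*sqrt(91))/186550
∫_{-∞}^{∞} f(x) dx = 2πi · (3*I*(-91*sqrt(41) + 41*sqrt(91))/186550) = 3*pi*(-41*sqrt(91) + 91*sqrt(41))/93275

Final answer: 3*pi*(-41*sqrt(91) + 91*sqrt(41))/93275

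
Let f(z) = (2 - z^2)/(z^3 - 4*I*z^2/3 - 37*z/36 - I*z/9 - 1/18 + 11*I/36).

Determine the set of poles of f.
The singularities of f are the zeros of the denominator. Factoring,
  z^3 - 4*I*z^2/3 - 37*z/36 - I*z/9 - 1/18 + 11*I/36 = (z - I/2)*(z + 2/3 - I/3)*(z - 2/3 - I/2)
so the candidates are z = I/2, z = -2/3 + I/3, z = 2/3 + I/2.

Check the numerator P(z) = 2 - z^2 at each one:
  P(I/2) = 9/4 ≠ 0, so z = I/2 is a (simple) pole.
  P(-2/3 + I/3) = 5/3 + 4*I/9 ≠ 0, so z = -2/3 + I/3 is a (simple) pole.
  P(2/3 + I/2) = 65/36 - 2*I/3 ≠ 0, so z = 2/3 + I/2 is a (simple) pole.

Poles of f: {-2/3 + I/3, I/2, 2/3 + I/2}

Final answer: {-2/3 + I/3, I/2, 2/3 + I/2}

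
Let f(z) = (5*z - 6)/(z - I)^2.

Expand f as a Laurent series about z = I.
Put w = z - (I), i.e. z = w + I. The denominator is w^2, so it suffices to rewrite the numerator in powers of w.

P(z) = 5*z - 6
P(w + I) = -6 + 5*I + 5*w

Dividing each term by w^2:
  f = (-6 + 5*I)/w^2 + 5/w

Substituting back w = z - I:
  f(z) = (-6 + 5*I)/(z - I)^2 + 5/(z - I)

The series is finite because the numerator is a polynomial; the negative powers form the principal part, and the coefficient of 1/(z - I) gives Res(f, I) = 5.

Final answer: (-6 + 5*I)/(z - I)^2 + 5/(z - I)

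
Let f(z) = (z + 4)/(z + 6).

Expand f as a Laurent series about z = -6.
Put w = z - (-6), i.e. z = w - 6. The denominator is w, so it suffices to rewrite the numerator in powers of w.

P(z) = z + 4
P(w - 6) = -2 + w

Dividing each term by w:
  f = -2/w + 1

Substituting back w = z + 6:
  f(z) = -2/(z + 6) + 1

The series is finite because the numerator is a polynomial; the negative powers form the principal part, and the coefficient of 1/(z + 6) gives Res(f, -6) = -2.

Final answer: -2/(z + 6) + 1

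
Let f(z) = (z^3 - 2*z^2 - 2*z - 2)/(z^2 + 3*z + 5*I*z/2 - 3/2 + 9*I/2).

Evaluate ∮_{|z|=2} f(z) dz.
By the residue theorem, ∮_C f(z) dz = 2πi · (sum of the residues of f at the poles inside |z| = 2).

The denominator factors as (z + 3*I/2)*(z + 3 + I), so the singularities of f are simple poles at z = -3*I/2, z = -3 - I.
  |-3*I/2|² = 9/4 < 4 = 2², so this pole is inside the contour.
  |-3 - I|² = 10 > 4 = 2², so this pole is outside the contour.

With P(z) = z^3 - 2*z^2 - 2*z - 2 and Q(z) = z^2 + 3*z + 5*I*z/2 - 3/2 + 9*I/2, each pole is simple, so Res(f, z₀) = P(z₀)/Q'(z₀) with Q'(z) = 2*z + 3 + 5*I/2.
  Res(f, -3*I/2) = P(-3*I/2)/Q'(-3*I/2) = (5/2 + 51*I/8)/(3 - I/2) = 69/148 + 163*I/74

∮_C f(z) dz = 2πi · (69/148 + 163*I/74) = pi*(-163/37 + 69*I/74)

Final answer: pi*(-163/37 + 69*I/74)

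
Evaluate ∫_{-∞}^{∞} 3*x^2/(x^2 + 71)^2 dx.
3*sqrt(71)*pi/142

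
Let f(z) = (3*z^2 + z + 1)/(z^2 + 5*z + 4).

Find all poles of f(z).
The singularities of f are the zeros of the denominator. Factoring,
  z^2 + 5*z + 4 = (z + 1)*(z + 4)
so the candidates are z = -1, z = -4.

Check the numerator P(z) = 3*z^2 + z + 1 at each one:
  P(-1) = 3 ≠ 0, so z = -1 is a (simple) pole.
  P(-4) = 45 ≠ 0, so z = -4 is a (simple) pole.

Poles of f: {-4, -1}

Final answer: {-4, -1}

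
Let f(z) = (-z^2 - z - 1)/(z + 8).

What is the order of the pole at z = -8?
Factor the denominator:
  z + 8 = (z + 8)

The numerator P(z) = -z^2 - z - 1 has P(-8) = -57 ≠ 0, so no factor of (z + 8) cancels.
Near z = -8 we can therefore write f(z) = g(z)/(z + 8) with g analytic at -8 and g(-8) ≠ 0 (g is just the numerator).

Hence z = -8 is a pole of order 1.

Final answer: 1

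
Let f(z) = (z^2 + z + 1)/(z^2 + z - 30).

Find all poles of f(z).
{-6, 5}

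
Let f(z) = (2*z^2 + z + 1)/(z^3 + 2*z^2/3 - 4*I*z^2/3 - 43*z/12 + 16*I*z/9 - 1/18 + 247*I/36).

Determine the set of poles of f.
The singularities of f are the zeros of the denominator. Factoring,
  z^3 + 2*z^2/3 - 4*I*z^2/3 - 43*z/12 + 16*I*z/9 - 1/18 + 247*I/36 = (z - 2 + I/2)*(z + 2 - I/3)*(z + 2/3 - 3*I/2)
so the candidates are z = 2 - I/2, z = -2 + I/3, z = -2/3 + 3*I/2.

Check the numerator P(z) = 2*z^2 + z + 1 at each one:
  P(2 - I/2) = 21/2 - 9*I/2 ≠ 0, so z = 2 - I/2 is a (simple) pole.
  P(-2 + I/3) = 61/9 - 7*I/3 ≠ 0, so z = -2 + I/3 is a (simple) pole.
  P(-2/3 + 3*I/2) = -59/18 - 5*I/2 ≠ 0, so z = -2/3 + 3*I/2 is a (simple) pole.

Poles of f: {-2 + I/3, -2/3 + 3*I/2, 2 - I/2}

Final answer: {-2 + I/3, -2/3 + 3*I/2, 2 - I/2}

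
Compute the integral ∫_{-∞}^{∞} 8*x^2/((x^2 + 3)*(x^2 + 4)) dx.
Let f(z) = 8*z^2/((z^2 + 3)*(z^2 + 4)). The denominator has no real zeros and deg Q - deg P = 2 ≥ 2, so the integral of f over the upper semicircle |z| = R tends to 0 as R → ∞. Closing the contour in the upper half-plane,
  ∫_{-∞}^{∞} f(x) dx = 2πi · Σ Res(f, z_k)  over the poles with Im z_k > 0.

Zeros of the denominator: z^2 + 4 = 0 gives z = ±2*I; z^2 + 3 = 0 gives z = ±sqrt(3)*I.
Upper half-plane: z = 2*I, z = sqrt(3)*I (simple).

Each pole is a simple zero of Q(z) = z^4 + 7*z^2 + 12, so Res(f, z₀) = P(z₀)/Q'(z₀) with P(z) = 8*z^2, Q'(z) = 4*z^3 + 14*z:
  Res(f, 2*I) = (-32)/(-4*I) = -8*I
  Res(f, sqrt(3)*I) = (-24)/(2*sqrt(3)*I) = 4*sqrt(3)*I

Sum of residues: 4*I*(-2 + sqrt(3))
∫_{-∞}^{∞} f(x) dx = 2πi · (4*I*(-2 + sqrt(3))) = 8*pi*(2 - sqrt(3))

Final answer: 8*pi*(2 - sqrt(3))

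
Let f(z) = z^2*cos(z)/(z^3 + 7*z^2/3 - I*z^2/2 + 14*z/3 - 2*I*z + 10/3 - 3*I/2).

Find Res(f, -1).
(3/10 + I/10)*cos(1)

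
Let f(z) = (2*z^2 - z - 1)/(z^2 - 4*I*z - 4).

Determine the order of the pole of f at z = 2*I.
2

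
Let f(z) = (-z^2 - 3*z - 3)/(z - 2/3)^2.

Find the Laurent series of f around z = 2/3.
-49/(9*(z - 2/3)^2) - 13/(3*(z - 2/3)) - 1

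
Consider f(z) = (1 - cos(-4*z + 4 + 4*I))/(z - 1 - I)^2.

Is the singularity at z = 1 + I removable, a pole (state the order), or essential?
Let u = z - 1 - I. The argument of cos is -4*z + 4 + 4*I = -4u, so
  f = (1 - cos(-4u))/u^2 = ((-4u)^2/2 - (-4u)^4/24 + ...)/u^2 = 8 - (32/3)*u^2 + ...
The Laurent expansion about u = 0 has no negative powers; equivalently lim_{z→1 + I} f(z) = 8 exists and is finite.
So the singularity is removable.

Final answer: removable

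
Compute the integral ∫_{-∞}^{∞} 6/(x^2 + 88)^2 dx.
Let f(z) = 6/(z^2 + 88)^2. The denominator has no real zeros and deg Q - deg P = 4 ≥ 2, so the integral of f over the upper semicircle |z| = R tends to 0 as R → ∞. Closing the contour in the upper half-plane,
  ∫_{-∞}^{∞} f(x) dx = 2πi · Σ Res(f, z_k)  over the poles with Im z_k > 0.

Zeros of the denominator: z^2 + 88 = 0 gives z = ±2*sqrt(22)*I.
Upper half-plane: z = 2*sqrt(22)*I (a pole of order 2).

Write f(z) = g(z)/(z - 2*sqrt(22)*I)^2 with g(z) = 6/(z + 2*sqrt(22)*I)^2. For a double pole, Res(f, z₀) = g'(z₀):
  g'(z) = -12/(z + 2*sqrt(22)*I)^3
  Res(f, 2*sqrt(22)*I) = g'(2*sqrt(22)*I) = -3*sqrt(22)*I/7744

∫_{-∞}^{∞} f(x) dx = 2πi · (-3*sqrt(22)*I/7744) = 3*sqrt(22)*pi/3872

Final answer: 3*sqrt(22)*pi/3872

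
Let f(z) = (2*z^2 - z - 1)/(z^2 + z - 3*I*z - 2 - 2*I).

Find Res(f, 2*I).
Write f(z) = P(z)/Q(z) with P(z) = 2*z^2 - z - 1 and Q(z) = z^2 + z - 3*I*z - 2 - 2*I.
The denominator factors as Q(z) = (z + 1 - I)*(z - 2*I), so z = 2*I is a simple zero of Q and P is analytic there; z = 2*I is therefore a simple pole and
  Res(f, z₀) = P(z₀)/Q'(z₀).

Q'(z) = 2*z + 1 - 3*I, so Q'(2*I) = 1 + I.
P(2*I) = -9 - 2*I.

Res(f, 2*I) = (-9 - 2*I)/(1 + I) = -11/2 + 7*I/2

Final answer: -11/2 + 7*I/2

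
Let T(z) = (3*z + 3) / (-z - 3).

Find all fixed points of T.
{-3 - sqrt(6), -3 + sqrt(6)}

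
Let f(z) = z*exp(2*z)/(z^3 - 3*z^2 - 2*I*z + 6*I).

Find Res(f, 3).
(27/85 + 6*I/85)*exp(6)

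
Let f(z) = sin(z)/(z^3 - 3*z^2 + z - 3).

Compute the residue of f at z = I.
Write f(z) = P(z)/Q(z) with P(z) = sin(z) and Q(z) = z^3 - 3*z^2 + z - 3.
The denominator factors as Q(z) = (z + I)*(z - I)*(z - 3), so z = I is a simple zero of Q and P is analytic there; z = I is therefore a simple pole and
  Res(f, z₀) = P(z₀)/Q'(z₀).

Q'(z) = 3*z^2 - 6*z + 1, so Q'(I) = -2 - 6*I.
P(I) = I*sinh(1).

Res(f, I) = (I*sinh(1))/(-2 - 6*I) = (-3/20 - I/20)*sinh(1)

Final answer: (-3/20 - I/20)*sinh(1)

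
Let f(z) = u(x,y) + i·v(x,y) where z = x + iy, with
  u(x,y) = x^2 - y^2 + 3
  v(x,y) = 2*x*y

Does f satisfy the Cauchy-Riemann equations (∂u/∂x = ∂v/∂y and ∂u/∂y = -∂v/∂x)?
∂u/∂x = 2*x
∂v/∂y = 2*x
∂u/∂y = -2*y
∂v/∂x = 2*y
∂u/∂x = ∂v/∂y and ∂u/∂y = -∂v/∂x hold identically; f is analytic.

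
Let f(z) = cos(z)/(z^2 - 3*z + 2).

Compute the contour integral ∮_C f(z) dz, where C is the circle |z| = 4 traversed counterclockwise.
-2*I*pi*cos(1) + 2*I*pi*cos(2)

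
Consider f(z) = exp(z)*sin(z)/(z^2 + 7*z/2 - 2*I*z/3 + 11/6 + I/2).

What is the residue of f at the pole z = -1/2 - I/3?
Write f(z) = P(z)/Q(z) with P(z) = exp(z)*sin(z) and Q(z) = z^2 + 7*z/2 - 2*I*z/3 + 11/6 + I/2.
The denominator factors as Q(z) = (z + 3 - I)*(z + 1/2 + I/3), so z = -1/2 - I/3 is a simple zero of Q and P is analytic there; z = -1/2 - I/3 is therefore a simple pole and
  Res(f, z₀) = P(z₀)/Q'(z₀).

Q'(z) = 2*z + 7/2 - 2*I/3, so Q'(-1/2 - I/3) = 5/2 - 4*I/3.
P(-1/2 - I/3) = -exp(-1/2 - I/3)*sin(1/2 + I/3).

Res(f, -1/2 - I/3) = (-exp(-1/2 - I/3)*sin(1/2 + I/3))/(5/2 - 4*I/3) = (-90/289 - 48*I/289)*exp(-1/2 - I/3)*sin(1/2 + I/3)

Final answer: (-90/289 - 48*I/289)*exp(-1/2 - I/3)*sin(1/2 + I/3)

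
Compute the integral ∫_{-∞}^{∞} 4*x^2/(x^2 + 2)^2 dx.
Let f(z) = 4*z^2/(z^2 + 2)^2. The denominator has no real zeros and deg Q - deg P = 2 ≥ 2, so the integral of f over the upper semicircle |z| = R tends to 0 as R → ∞. Closing the contour in the upper half-plane,
  ∫_{-∞}^{∞} f(x) dx = 2πi · Σ Res(f, z_k)  over the poles with Im z_k > 0.

Zeros of the denominator: z^2 + 2 = 0 gives z = ±sqrt(2)*I.
Upper half-plane: z = sqrt(2)*I (a pole of order 2).

Write f(z) = g(z)/(z - sqrt(2)*I)^2 with g(z) = 4*z^2/(z + sqrt(2)*I)^2. For a double pole, Res(f, z₀) = g'(z₀):
  g'(z) = 8*sqrt(2)*I*z/(z + sqrt(2)*I)^3
  Res(f, sqrt(2)*I) = g'(sqrt(2)*I) = -sqrt(2)*I/2

∫_{-∞}^{∞} f(x) dx = 2πi · (-sqrt(2)*I/2) = sqrt(2)*pi

Final answer: sqrt(2)*pi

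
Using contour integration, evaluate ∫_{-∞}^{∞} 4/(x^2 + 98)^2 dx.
Let f(z) = 4/(z^2 + 98)^2. The denominator has no real zeros and deg Q - deg P = 4 ≥ 2, so the integral of f over the upper semicircle |z| = R tends to 0 as R → ∞. Closing the contour in the upper half-plane,
  ∫_{-∞}^{∞} f(x) dx = 2πi · Σ Res(f, z_k)  over the poles with Im z_k > 0.

Zeros of the denominator: z^2 + 98 = 0 gives z = ±7*sqrt(2)*I.
Upper half-plane: z = 7*sqrt(2)*I (a pole of order 2).

Write f(z) = g(z)/(z - 7*sqrt(2)*I)^2 with g(z) = 4/(z + 7*sqrt(2)*I)^2. For a double pole, Res(f, z₀) = g'(z₀):
  g'(z) = -8/(z + 7*sqrt(2)*I)^3
  Res(f, 7*sqrt(2)*I) = g'(7*sqrt(2)*I) = -sqrt(2)*I/1372

∫_{-∞}^{∞} f(x) dx = 2πi · (-sqrt(2)*I/1372) = sqrt(2)*pi/686

Final answer: sqrt(2)*pi/686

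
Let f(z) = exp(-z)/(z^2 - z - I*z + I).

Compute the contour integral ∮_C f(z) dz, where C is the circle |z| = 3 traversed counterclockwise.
By the residue theorem, ∮_C f(z) dz = 2πi · (sum of the residues of f at the poles inside |z| = 3).

The denominator factors as (z - 1)*(z - I), so the singularities of f are simple poles at z = 1, z = I.
  |1|² = 1 < 9 = 3², so this pole is inside the contour.
  |I|² = 1 < 9 = 3², so this pole is inside the contour.

With P(z) = exp(-z) and Q(z) = z^2 - z - I*z + I, each pole is simple, so Res(f, z₀) = P(z₀)/Q'(z₀) with Q'(z) = 2*z - 1 - I.
  Res(f, 1) = P(1)/Q'(1) = (exp(-1))/(1 - I) = (1/2 + I/2)*exp(-1)
  Res(f, I) = P(I)/Q'(I) = (exp(-I))/(-1 + I) = (-1/2 - I/2)*exp(-I)

Sum of residues inside C: (-1/2 - I/2)*exp(-I) + (1/2 + I/2)*exp(-1)
∮_C f(z) dz = 2πi · ((-1/2 - I/2)*exp(-I) + (1/2 + I/2)*exp(-1)) = pi*(1 - I)*exp(-I) + pi*(-1 + I)*exp(-1)

Final answer: pi*(1 - I)*exp(-I) + pi*(-1 + I)*exp(-1)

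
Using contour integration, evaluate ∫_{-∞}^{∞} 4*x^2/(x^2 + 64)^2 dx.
Let f(z) = 4*z^2/(z^2 + 64)^2. The denominator has no real zeros and deg Q - deg P = 2 ≥ 2, so the integral of f over the upper semicircle |z| = R tends to 0 as R → ∞. Closing the contour in the upper half-plane,
  ∫_{-∞}^{∞} f(x) dx = 2πi · Σ Res(f, z_k)  over the poles with Im z_k > 0.

Zeros of the denominator: z^2 + 64 = 0 gives z = ±8*I.
Upper half-plane: z = 8*I (a pole of order 2).

Write f(z) = g(z)/(z - 8*I)^2 with g(z) = 4*z^2/(z + 8*I)^2. For a double pole, Res(f, z₀) = g'(z₀):
  g'(z) = 64*I*z/(z + 8*I)^3
  Res(f, 8*I) = g'(8*I) = -I/8

∫_{-∞}^{∞} f(x) dx = 2πi · (-I/8) = pi/4

Final answer: pi/4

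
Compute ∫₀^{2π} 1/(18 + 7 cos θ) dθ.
Let J = ∫₀^{2π} dθ/(18 + 7 cos θ).
Put z = e^{iθ}: then cos θ = (z + 1/z)/2, dθ = dz/(iz), and z runs once counterclockwise around |z| = 1:
  J = ∮_{|z|=1} 1/(18 + 7*(z + 1/z)/2) · dz/(iz) = (2/i) ∮_{|z|=1} dz/(7*z^2 + 36*z + 7).
The roots of 7*z^2 + 36*z + 7 are z = (-18 ± sqrt(18^2 - 7^2))/7, with sqrt(275) = 5*sqrt(11); their product is 1, so only z₊ = -18/7 + 5*sqrt(11)/7 lies inside the unit circle (z₋ = -18/7 - 5*sqrt(11)/7 lies outside).
z₊ is a simple zero of q(z) = 7*z^2 + 36*z + 7, so Res(1/q, z₊) = 1/q'(z₊) with q'(z) = 14*z + 36; and q'(z₊) = 7*(z₊ - z₋) = 10*sqrt(11).
Therefore J = (2/i) · 2πi · 1/(10*sqrt(11)) = 2*pi/(5*sqrt(11)) = 2*sqrt(11)*pi/55

Final answer: 2*sqrt(11)*pi/55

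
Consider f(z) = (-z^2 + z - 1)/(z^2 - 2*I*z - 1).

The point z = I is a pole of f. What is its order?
Factor the denominator:
  z^2 - 2*I*z - 1 = (z - I)^2

The numerator P(z) = -z^2 + z - 1 has P(I) = I ≠ 0, so no factor of (z - I) cancels.
Near z = I we can therefore write f(z) = g(z)/(z - I)^2 with g analytic at I and g(I) ≠ 0 (g is just the numerator).

Hence z = I is a pole of order 2.

Final answer: 2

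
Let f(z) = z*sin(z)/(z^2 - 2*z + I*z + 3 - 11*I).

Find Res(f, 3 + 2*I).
Write f(z) = P(z)/Q(z) with P(z) = z*sin(z) and Q(z) = z^2 - 2*z + I*z + 3 - 11*I.
The denominator factors as Q(z) = (z + 1 + 3*I)*(z - 3 - 2*I), so z = 3 + 2*I is a simple zero of Q and P is analytic there; z = 3 + 2*I is therefore a simple pole and
  Res(f, z₀) = P(z₀)/Q'(z₀).

Q'(z) = 2*z - 2 + I, so Q'(3 + 2*I) = 4 + 5*I.
P(3 + 2*I) = (3 + 2*I)*sin(3 + 2*I).

Res(f, 3 + 2*I) = ((3 + 2*I)*sin(3 + 2*I))/(4 + 5*I) = (22/41 - 7*I/41)*sin(3 + 2*I)

Final answer: (22/41 - 7*I/41)*sin(3 + 2*I)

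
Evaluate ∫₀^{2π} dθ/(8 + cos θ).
Let J = ∫₀^{2π} dθ/(8 + cos θ).
Put z = e^{iθ}: then cos θ = (z + 1/z)/2, dθ = dz/(iz), and z runs once counterclockwise around |z| = 1:
  J = ∮_{|z|=1} 1/(8 + (z + 1/z)/2) · dz/(iz) = (2/i) ∮_{|z|=1} dz/(z^2 + 16*z + 1).
The roots of z^2 + 16*z + 1 are z = (-8 ± sqrt(8^2 - 1^2)), with sqrt(63) = 3*sqrt(7); their product is 1, so only z₊ = -8 + 3*sqrt(7) lies inside the unit circle (z₋ = -8 - 3*sqrt(7) lies outside).
z₊ is a simple zero of q(z) = z^2 + 16*z + 1, so Res(1/q, z₊) = 1/q'(z₊) with q'(z) = 2*z + 16; and q'(z₊) = (z₊ - z₋) = 6*sqrt(7).
Therefore J = (2/i) · 2πi · 1/(6*sqrt(7)) = 2*pi/(3*sqrt(7)) = 2*sqrt(7)*pi/21

Final answer: 2*sqrt(7)*pi/21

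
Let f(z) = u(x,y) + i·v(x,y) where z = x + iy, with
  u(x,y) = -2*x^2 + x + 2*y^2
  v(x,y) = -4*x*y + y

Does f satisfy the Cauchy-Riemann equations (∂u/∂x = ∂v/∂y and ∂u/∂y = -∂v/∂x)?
∂u/∂x = 1 - 4*x
∂v/∂y = 1 - 4*x
∂u/∂y = 4*y
∂v/∂x = -4*y
∂u/∂x = ∂v/∂y and ∂u/∂y = -∂v/∂x hold identically; f is analytic.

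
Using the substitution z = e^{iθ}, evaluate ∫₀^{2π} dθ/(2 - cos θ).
Call the integral J. The integrand is 2π-periodic and we integrate over a full period, so shifting θ does not change the value (θ → θ + π flips the sign of the trig term). Hence
  J = ∫₀^{2π} dθ/(2 + cos θ).
Put z = e^{iθ}: then cos θ = (z + 1/z)/2, dθ = dz/(iz), and z runs once counterclockwise around |z| = 1:
  J = ∮_{|z|=1} 1/(2 + (z + 1/z)/2) · dz/(iz) = (2/i) ∮_{|z|=1} dz/(z^2 + 4*z + 1).
The roots of z^2 + 4*z + 1 are z = (-2 ± sqrt(2^2 - 1^2)), with sqrt(3) = sqrt(3); their product is 1, so only z₊ = -2 + sqrt(3) lies inside the unit circle (z₋ = -2 - sqrt(3) lies outside).
z₊ is a simple zero of q(z) = z^2 + 4*z + 1, so Res(1/q, z₊) = 1/q'(z₊) with q'(z) = 2*z + 4; and q'(z₊) = (z₊ - z₋) = 2*sqrt(3).
Therefore J = (2/i) · 2πi · 1/(2*sqrt(3)) = 2*pi/(sqrt(3)) = 2*sqrt(3)*pi/3

Final answer: 2*sqrt(3)*pi/3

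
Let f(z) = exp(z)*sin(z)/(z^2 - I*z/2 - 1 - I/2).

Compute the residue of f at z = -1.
Write f(z) = P(z)/Q(z) with P(z) = exp(z)*sin(z) and Q(z) = z^2 - I*z/2 - 1 - I/2.
The denominator factors as Q(z) = (z - 1 - I/2)*(z + 1), so z = -1 is a simple zero of Q and P is analytic there; z = -1 is therefore a simple pole and
  Res(f, z₀) = P(z₀)/Q'(z₀).

Q'(z) = 2*z - I/2, so Q'(-1) = -2 - I/2.
P(-1) = -exp(-1)*sin(1).

Res(f, -1) = (-exp(-1)*sin(1))/(-2 - I/2) = (8/17 - 2*I/17)*exp(-1)*sin(1)

Final answer: (8/17 - 2*I/17)*exp(-1)*sin(1)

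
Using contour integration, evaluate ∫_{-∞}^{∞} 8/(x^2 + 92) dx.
4*sqrt(23)*pi/23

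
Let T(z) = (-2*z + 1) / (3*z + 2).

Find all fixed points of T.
T(z) = z means -2*z + 1 = z*(3*z + 2), i.e.
  3*z^2 + 4*z - 1 = 0.
Discriminant: (4)^2 - 4*(3)*(-1) = 28, so the roots are real.
  z = (-4 ± sqrt(28))/(2*(3))
Fixed points: {-sqrt(7)/3 - 2/3, -2/3 + sqrt(7)/3}

Final answer: {-sqrt(7)/3 - 2/3, -2/3 + sqrt(7)/3}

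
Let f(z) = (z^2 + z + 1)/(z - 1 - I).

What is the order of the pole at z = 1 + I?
Factor the denominator:
  z - 1 - I = (z - 1 - I)

The numerator P(z) = z^2 + z + 1 has P(1 + I) = 2 + 3*I ≠ 0, so no factor of (z - 1 - I) cancels.
Near z = 1 + I we can therefore write f(z) = g(z)/(z - 1 - I) with g analytic at 1 + I and g(1 + I) ≠ 0 (g is just the numerator).

Hence z = 1 + I is a pole of order 1.

Final answer: 1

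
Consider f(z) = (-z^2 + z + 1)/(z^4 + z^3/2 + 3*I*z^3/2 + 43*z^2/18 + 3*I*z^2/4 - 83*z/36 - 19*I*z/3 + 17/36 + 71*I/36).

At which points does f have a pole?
The singularities of f are the zeros of the denominator. Factoring,
  z^4 + z^3/2 + 3*I*z^3/2 + 43*z^2/18 + 3*I*z^2/4 - 83*z/36 - 19*I*z/3 + 17/36 + 71*I/36 = (z + 1/3 + 3*I)*(z - 1 - I/2)*(z + 3/2 - I)*(z - 1/3)
so the candidates are z = -1/3 - 3*I, z = 1 + I/2, z = -3/2 + I, z = 1/3.

Check the numerator P(z) = -z^2 + z + 1 at each one:
  P(-1/3 - 3*I) = 86/9 - 5*I ≠ 0, so z = -1/3 - 3*I is a (simple) pole.
  P(1 + I/2) = 5/4 - I/2 ≠ 0, so z = 1 + I/2 is a (simple) pole.
  P(-3/2 + I) = -7/4 + 4*I ≠ 0, so z = -3/2 + I is a (simple) pole.
  P(1/3) = 11/9 ≠ 0, so z = 1/3 is a (simple) pole.

Poles of f: {-3/2 + I, -1/3 - 3*I, 1/3, 1 + I/2}

Final answer: {-3/2 + I, -1/3 - 3*I, 1/3, 1 + I/2}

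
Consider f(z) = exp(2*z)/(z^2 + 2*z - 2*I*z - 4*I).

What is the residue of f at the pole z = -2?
Write f(z) = P(z)/Q(z) with P(z) = exp(2*z) and Q(z) = z^2 + 2*z - 2*I*z - 4*I.
The denominator factors as Q(z) = (z - 2*I)*(z + 2), so z = -2 is a simple zero of Q and P is analytic there; z = -2 is therefore a simple pole and
  Res(f, z₀) = P(z₀)/Q'(z₀).

Q'(z) = 2*z + 2 - 2*I, so Q'(-2) = -2 - 2*I.
P(-2) = exp(-4).

Res(f, -2) = (exp(-4))/(-2 - 2*I) = (-1/4 + I/4)*exp(-4)

Final answer: (-1/4 + I/4)*exp(-4)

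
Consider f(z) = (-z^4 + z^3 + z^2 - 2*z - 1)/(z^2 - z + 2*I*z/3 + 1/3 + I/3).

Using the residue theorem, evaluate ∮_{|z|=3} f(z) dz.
pi*(22/27 + 4*I/3)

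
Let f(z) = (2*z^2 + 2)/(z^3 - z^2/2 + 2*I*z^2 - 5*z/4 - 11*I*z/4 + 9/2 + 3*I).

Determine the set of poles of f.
The singularities of f are the zeros of the denominator. Factoring,
  z^3 - z^2/2 + 2*I*z^2 - 5*z/4 - 11*I*z/4 + 9/2 + 3*I = (z + 3/2 + 3*I/2)*(z - 1 + 3*I/2)*(z - 1 - I)
so the candidates are z = -3/2 - 3*I/2, z = 1 - 3*I/2, z = 1 + I.

Check the numerator P(z) = 2*z^2 + 2 at each one:
  P(-3/2 - 3*I/2) = 2 + 9*I ≠ 0, so z = -3/2 - 3*I/2 is a (simple) pole.
  P(1 - 3*I/2) = -1/2 - 6*I ≠ 0, so z = 1 - 3*I/2 is a (simple) pole.
  P(1 + I) = 2 + 4*I ≠ 0, so z = 1 + I is a (simple) pole.

Poles of f: {-3/2 - 3*I/2, 1 - 3*I/2, 1 + I}

Final answer: {-3/2 - 3*I/2, 1 - 3*I/2, 1 + I}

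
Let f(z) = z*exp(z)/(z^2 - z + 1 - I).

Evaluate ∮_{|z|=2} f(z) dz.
pi*(-2/5 + 4*I/5)*exp(-I) + pi*(2/5 + 6*I/5)*exp(1 + I)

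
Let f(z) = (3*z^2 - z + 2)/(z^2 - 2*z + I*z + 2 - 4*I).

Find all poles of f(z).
The singularities of f are the zeros of the denominator. Factoring,
  z^2 - 2*z + I*z + 2 - 4*I = (z + 2*I)*(z - 2 - I)
so the candidates are z = -2*I, z = 2 + I.

Check the numerator P(z) = 3*z^2 - z + 2 at each one:
  P(-2*I) = -10 + 2*I ≠ 0, so z = -2*I is a (simple) pole.
  P(2 + I) = 9 + 11*I ≠ 0, so z = 2 + I is a (simple) pole.

Poles of f: {-2*I, 2 + I}

Final answer: {-2*I, 2 + I}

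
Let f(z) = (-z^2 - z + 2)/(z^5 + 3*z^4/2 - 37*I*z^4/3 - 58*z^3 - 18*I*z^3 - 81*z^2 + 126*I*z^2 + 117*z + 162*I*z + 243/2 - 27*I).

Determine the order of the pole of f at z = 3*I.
Factor the denominator:
  z^5 + 3*z^4/2 - 37*I*z^4/3 - 58*z^3 - 18*I*z^3 - 81*z^2 + 126*I*z^2 + 117*z + 162*I*z + 243/2 - 27*I = (z - 3*I)^4*(z + 3/2 - I/3)

The numerator P(z) = -z^2 - z + 2 has P(3*I) = 11 - 3*I ≠ 0, so no factor of (z - 3*I) cancels.
Near z = 3*I we can therefore write f(z) = g(z)/(z - 3*I)^4 with g analytic at 3*I and g(3*I) ≠ 0 (g is the numerator divided by the remaining denominator factors).

Hence z = 3*I is a pole of order 4.

Final answer: 4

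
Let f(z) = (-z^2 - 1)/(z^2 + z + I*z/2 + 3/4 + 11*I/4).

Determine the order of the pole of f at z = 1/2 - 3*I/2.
1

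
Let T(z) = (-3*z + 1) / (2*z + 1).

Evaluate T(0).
Substitute z = 0:
  numerator:   -3*(0) + 1 = 1
  denominator: 2*(0) + 1 = 1
T(0) = (1)/(1) = 1

Final answer: 1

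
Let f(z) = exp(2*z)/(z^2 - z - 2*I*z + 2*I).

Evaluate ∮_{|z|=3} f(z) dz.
By the residue theorem, ∮_C f(z) dz = 2πi · (sum of the residues of f at the poles inside |z| = 3).

The denominator factors as (z - 1)*(z - 2*I), so the singularities of f are simple poles at z = 1, z = 2*I.
  |1|² = 1 < 9 = 3², so this pole is inside the contour.
  |2*I|² = 4 < 9 = 3², so this pole is inside the contour.

With P(z) = exp(2*z) and Q(z) = z^2 - z - 2*I*z + 2*I, each pole is simple, so Res(f, z₀) = P(z₀)/Q'(z₀) with Q'(z) = 2*z - 1 - 2*I.
  Res(f, 1) = P(1)/Q'(1) = (exp(2))/(1 - 2*I) = (1/5 + 2*I/5)*exp(2)
  Res(f, 2*I) = P(2*I)/Q'(2*I) = (exp(4*I))/(-1 + 2*I) = (-1/5 - 2*I/5)*exp(4*I)

Sum of residues inside C: (-1/5 - 2*I/5)*exp(4*I) + (1/5 + 2*I/5)*exp(2)
∮_C f(z) dz = 2πi · ((-1/5 - 2*I/5)*exp(4*I) + (1/5 + 2*I/5)*exp(2)) = pi*(4/5 - 2*I/5)*exp(4*I) + pi*(-4/5 + 2*I/5)*exp(2)

Final answer: pi*(4/5 - 2*I/5)*exp(4*I) + pi*(-4/5 + 2*I/5)*exp(2)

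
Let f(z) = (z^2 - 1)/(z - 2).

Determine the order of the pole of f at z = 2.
Factor the denominator:
  z - 2 = (z - 2)

The numerator P(z) = z^2 - 1 has P(2) = 3 ≠ 0, so no factor of (z - 2) cancels.
Near z = 2 we can therefore write f(z) = g(z)/(z - 2) with g analytic at 2 and g(2) ≠ 0 (g is just the numerator).

Hence z = 2 is a pole of order 1.

Final answer: 1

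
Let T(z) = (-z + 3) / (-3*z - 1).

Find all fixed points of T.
T(z) = z means -z + 3 = z*(-3*z - 1), i.e.
  -3*z^2 - 3 = 0.
Discriminant: (0)^2 - 4*(-3)*(-3) = -36, so the roots are complex conjugates.
  z = (0 ± I*sqrt(36))/(2*(-3))
Fixed points: {-I, I}

Final answer: {-I, I}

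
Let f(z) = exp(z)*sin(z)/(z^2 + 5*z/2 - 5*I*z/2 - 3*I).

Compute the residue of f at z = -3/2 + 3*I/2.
Write f(z) = P(z)/Q(z) with P(z) = exp(z)*sin(z) and Q(z) = z^2 + 5*z/2 - 5*I*z/2 - 3*I.
The denominator factors as Q(z) = (z + 1 - I)*(z + 3/2 - 3*I/2), so z = -3/2 + 3*I/2 is a simple zero of Q and P is analytic there; z = -3/2 + 3*I/2 is therefore a simple pole and
  Res(f, z₀) = P(z₀)/Q'(z₀).

Q'(z) = 2*z + 5/2 - 5*I/2, so Q'(-3/2 + 3*I/2) = -1/2 + I/2.
P(-3/2 + 3*I/2) = -exp(-3/2 + 3*I/2)*sin(3/2 - 3*I/2).

Res(f, -3/2 + 3*I/2) = (-exp(-3/2 + 3*I/2)*sin(3/2 - 3*I/2))/(-1/2 + I/2) = (1 + I)*exp(-3/2 + 3*I/2)*sin(3/2 - 3*I/2)

Final answer: (1 + I)*exp(-3/2 + 3*I/2)*sin(3/2 - 3*I/2)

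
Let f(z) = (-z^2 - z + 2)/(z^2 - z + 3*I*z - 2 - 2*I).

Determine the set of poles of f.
The singularities of f are the zeros of the denominator. Factoring,
  z^2 - z + 3*I*z - 2 - 2*I = (z - 1 + I)*(z + 2*I)
so the candidates are z = 1 - I, z = -2*I.

Check the numerator P(z) = -z^2 - z + 2 at each one:
  P(1 - I) = 1 + 3*I ≠ 0, so z = 1 - I is a (simple) pole.
  P(-2*I) = 6 + 2*I ≠ 0, so z = -2*I is a (simple) pole.

Poles of f: {-2*I, 1 - I}

Final answer: {-2*I, 1 - I}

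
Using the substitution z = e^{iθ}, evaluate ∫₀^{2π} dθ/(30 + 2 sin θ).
Call the integral J. The integrand is 2π-periodic and we integrate over a full period, so shifting θ does not change the value (θ → θ + π/2 turns sin θ into cos θ). Hence
  J = ∫₀^{2π} dθ/(30 + 2 cos θ).
Put z = e^{iθ}: then cos θ = (z + 1/z)/2, dθ = dz/(iz), and z runs once counterclockwise around |z| = 1:
  J = ∮_{|z|=1} 1/(30 + 2*(z + 1/z)/2) · dz/(iz) = (2/i) ∮_{|z|=1} dz/(2*z^2 + 60*z + 2).
The roots of 2*z^2 + 60*z + 2 are z = (-30 ± sqrt(30^2 - 2^2))/2, with sqrt(896) = 8*sqrt(14); their product is 1, so only z₊ = -15 + 4*sqrt(14) lies inside the unit circle (z₋ = -15 - 4*sqrt(14) lies outside).
z₊ is a simple zero of q(z) = 2*z^2 + 60*z + 2, so Res(1/q, z₊) = 1/q'(z₊) with q'(z) = 4*z + 60; and q'(z₊) = 2*(z₊ - z₋) = 16*sqrt(14).
Therefore J = (2/i) · 2πi · 1/(16*sqrt(14)) = 2*pi/(8*sqrt(14)) = sqrt(14)*pi/56

Final answer: sqrt(14)*pi/56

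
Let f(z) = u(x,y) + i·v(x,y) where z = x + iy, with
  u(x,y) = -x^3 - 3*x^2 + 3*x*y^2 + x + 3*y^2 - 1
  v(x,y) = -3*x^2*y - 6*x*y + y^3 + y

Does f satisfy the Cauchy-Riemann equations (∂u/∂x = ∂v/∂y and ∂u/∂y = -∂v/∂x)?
∂u/∂x = -3*x^2 - 6*x + 3*y^2 + 1
∂v/∂y = -3*x^2 - 6*x + 3*y^2 + 1
∂u/∂y = 6*x*y + 6*y
∂v/∂x = -6*x*y - 6*y
∂u/∂x = ∂v/∂y and ∂u/∂y = -∂v/∂x hold identically; f is analytic.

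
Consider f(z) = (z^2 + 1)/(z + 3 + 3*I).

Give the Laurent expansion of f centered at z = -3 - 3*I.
Put w = z - (-3 - 3*I), i.e. z = w - 3 - 3*I. The denominator is w, so it suffices to rewrite the numerator in powers of w.

P(z) = z^2 + 1
P(w - 3 - 3*I) = 1 + 18*I + (-6 - 6*I)*w + w^2

Dividing each term by w:
  f = (1 + 18*I)/w - 6 - 6*I + w

Substituting back w = z + 3 + 3*I:
  f(z) = (1 + 18*I)/(z + 3 + 3*I) - 6 - 6*I + (z + 3 + 3*I)

The series is finite because the numerator is a polynomial; the negative powers form the principal part, and the coefficient of 1/(z + 3 + 3*I) gives Res(f, -3 - 3*I) = 1 + 18*I.

Final answer: (1 + 18*I)/(z + 3 + 3*I) - 6 - 6*I + (z + 3 + 3*I)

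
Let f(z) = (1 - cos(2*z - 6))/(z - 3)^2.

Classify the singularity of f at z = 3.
Let u = z - 3. The argument of cos is 2*z - 6 = 2u, so
  f = (1 - cos(2u))/u^2 = ((2u)^2/2 - (2u)^4/24 + ...)/u^2 = 2 - (2/3)*u^2 + ...
The Laurent expansion about u = 0 has no negative powers; equivalently lim_{z→3} f(z) = 2 exists and is finite.
So the singularity is removable.

Final answer: removable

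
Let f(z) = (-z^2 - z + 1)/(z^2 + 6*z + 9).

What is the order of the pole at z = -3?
Factor the denominator:
  z^2 + 6*z + 9 = (z + 3)^2

The numerator P(z) = -z^2 - z + 1 has P(-3) = -5 ≠ 0, so no factor of (z + 3) cancels.
Near z = -3 we can therefore write f(z) = g(z)/(z + 3)^2 with g analytic at -3 and g(-3) ≠ 0 (g is just the numerator).

Hence z = -3 is a pole of order 2.

Final answer: 2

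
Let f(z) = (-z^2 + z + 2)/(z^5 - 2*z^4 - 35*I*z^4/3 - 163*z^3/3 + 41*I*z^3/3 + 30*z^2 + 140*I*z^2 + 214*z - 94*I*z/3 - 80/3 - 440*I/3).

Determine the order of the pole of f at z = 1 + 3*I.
Factor the denominator:
  z^5 - 2*z^4 - 35*I*z^4/3 - 163*z^3/3 + 41*I*z^3/3 + 30*z^2 + 140*I*z^2 + 214*z - 94*I*z/3 - 80/3 - 440*I/3 = (z - 1 - 3*I)^3*(z - 1 - 2*I)*(z + 2 - 2*I/3)

The numerator P(z) = -z^2 + z + 2 has P(1 + 3*I) = 11 - 3*I ≠ 0, so no factor of (z - 1 - 3*I) cancels.
Near z = 1 + 3*I we can therefore write f(z) = g(z)/(z - 1 - 3*I)^3 with g analytic at 1 + 3*I and g(1 + 3*I) ≠ 0 (g is the numerator divided by the remaining denominator factors).

Hence z = 1 + 3*I is a pole of order 3.

Final answer: 3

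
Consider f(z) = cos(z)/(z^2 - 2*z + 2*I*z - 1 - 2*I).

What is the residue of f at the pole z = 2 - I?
Write f(z) = P(z)/Q(z) with P(z) = cos(z) and Q(z) = z^2 - 2*z + 2*I*z - 1 - 2*I.
The denominator factors as Q(z) = (z + I)*(z - 2 + I), so z = 2 - I is a simple zero of Q and P is analytic there; z = 2 - I is therefore a simple pole and
  Res(f, z₀) = P(z₀)/Q'(z₀).

Q'(z) = 2*z - 2 + 2*I, so Q'(2 - I) = 2.
P(2 - I) = cos(2 - I).

Res(f, 2 - I) = (cos(2 - I))/(2) = cos(2 - I)/2

Final answer: cos(2 - I)/2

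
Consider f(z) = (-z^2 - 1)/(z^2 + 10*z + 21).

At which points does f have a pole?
{-7, -3}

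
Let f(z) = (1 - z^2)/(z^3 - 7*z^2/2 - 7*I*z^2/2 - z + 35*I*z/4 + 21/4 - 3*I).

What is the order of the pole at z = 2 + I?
Factor the denominator:
  z^3 - 7*z^2/2 - 7*I*z^2/2 - z + 35*I*z/4 + 21/4 - 3*I = (z - 2 - I)*(z - 3*I/2)*(z - 3/2 - I)

The numerator P(z) = 1 - z^2 has P(2 + I) = -2 - 4*I ≠ 0, so no factor of (z - 2 - I) cancels.
Near z = 2 + I we can therefore write f(z) = g(z)/(z - 2 - I) with g analytic at 2 + I and g(2 + I) ≠ 0 (g is the numerator divided by the remaining denominator factors).

Hence z = 2 + I is a pole of order 1.

Final answer: 1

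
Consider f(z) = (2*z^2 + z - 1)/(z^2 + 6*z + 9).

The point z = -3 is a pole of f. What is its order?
2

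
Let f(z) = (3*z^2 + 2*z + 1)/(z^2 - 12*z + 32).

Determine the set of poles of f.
The singularities of f are the zeros of the denominator. Factoring,
  z^2 - 12*z + 32 = (z - 8)*(z - 4)
so the candidates are z = 8, z = 4.

Check the numerator P(z) = 3*z^2 + 2*z + 1 at each one:
  P(8) = 209 ≠ 0, so z = 8 is a (simple) pole.
  P(4) = 57 ≠ 0, so z = 4 is a (simple) pole.

Poles of f: {4, 8}

Final answer: {4, 8}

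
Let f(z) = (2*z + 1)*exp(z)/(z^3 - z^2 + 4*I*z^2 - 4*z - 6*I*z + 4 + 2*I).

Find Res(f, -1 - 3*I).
Write f(z) = P(z)/Q(z) with P(z) = (2*z + 1)*exp(z) and Q(z) = z^3 - z^2 + 4*I*z^2 - 4*z - 6*I*z + 4 + 2*I.
The denominator factors as Q(z) = (z - 1 + I)*(z - 1)*(z + 1 + 3*I), so z = -1 - 3*I is a simple zero of Q and P is analytic there; z = -1 - 3*I is therefore a simple pole and
  Res(f, z₀) = P(z₀)/Q'(z₀).

Q'(z) = 3*z^2 - 2*z + 8*I*z - 4 - 6*I, so Q'(-1 - 3*I) = -2 + 10*I.
P(-1 - 3*I) = (-1 - 6*I)*exp(-1 - 3*I).

Res(f, -1 - 3*I) = ((-1 - 6*I)*exp(-1 - 3*I))/(-2 + 10*I) = (-29/52 + 11*I/52)*exp(-1 - 3*I)

Final answer: (-29/52 + 11*I/52)*exp(-1 - 3*I)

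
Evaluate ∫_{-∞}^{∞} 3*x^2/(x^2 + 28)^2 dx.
3*sqrt(7)*pi/28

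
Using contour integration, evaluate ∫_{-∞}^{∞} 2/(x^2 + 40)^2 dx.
Let f(z) = 2/(z^2 + 40)^2. The denominator has no real zeros and deg Q - deg P = 4 ≥ 2, so the integral of f over the upper semicircle |z| = R tends to 0 as R → ∞. Closing the contour in the upper half-plane,
  ∫_{-∞}^{∞} f(x) dx = 2πi · Σ Res(f, z_k)  over the poles with Im z_k > 0.

Zeros of the denominator: z^2 + 40 = 0 gives z = ±2*sqrt(10)*I.
Upper half-plane: z = 2*sqrt(10)*I (a pole of order 2).

Write f(z) = g(z)/(z - 2*sqrt(10)*I)^2 with g(z) = 2/(z + 2*sqrt(10)*I)^2. For a double pole, Res(f, z₀) = g'(z₀):
  g'(z) = -4/(z + 2*sqrt(10)*I)^3
  Res(f, 2*sqrt(10)*I) = g'(2*sqrt(10)*I) = -sqrt(10)*I/1600

∫_{-∞}^{∞} f(x) dx = 2πi · (-sqrt(10)*I/1600) = sqrt(10)*pi/800

Final answer: sqrt(10)*pi/800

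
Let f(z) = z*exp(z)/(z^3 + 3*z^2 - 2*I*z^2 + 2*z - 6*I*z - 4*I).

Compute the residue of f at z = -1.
(1/5 - 2*I/5)*exp(-1)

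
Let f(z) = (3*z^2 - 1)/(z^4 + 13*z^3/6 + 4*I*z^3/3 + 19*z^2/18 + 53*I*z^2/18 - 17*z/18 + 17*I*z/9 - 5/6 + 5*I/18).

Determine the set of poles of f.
{-1, -1 + I/3, -1/2 - I, 1/3 - 2*I/3}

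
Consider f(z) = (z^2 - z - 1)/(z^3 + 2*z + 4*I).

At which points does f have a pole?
The singularities of f are the zeros of the denominator. Factoring,
  z^3 + 2*z + 4*I = (z - 1 + I)*(z + 1 + I)*(z - 2*I)
so the candidates are z = 1 - I, z = -1 - I, z = 2*I.

Check the numerator P(z) = z^2 - z - 1 at each one:
  P(1 - I) = -2 - I ≠ 0, so z = 1 - I is a (simple) pole.
  P(-1 - I) = 3*I ≠ 0, so z = -1 - I is a (simple) pole.
  P(2*I) = -5 - 2*I ≠ 0, so z = 2*I is a (simple) pole.

Poles of f: {-1 - I, 2*I, 1 - I}

Final answer: {-1 - I, 2*I, 1 - I}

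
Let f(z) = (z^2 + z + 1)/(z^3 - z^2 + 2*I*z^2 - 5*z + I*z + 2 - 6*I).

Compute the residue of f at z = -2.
Write f(z) = P(z)/Q(z) with P(z) = z^2 + z + 1 and Q(z) = z^3 - z^2 + 2*I*z^2 - 5*z + I*z + 2 - 6*I.
The denominator factors as Q(z) = (z - 2 + I)*(z + 2)*(z - 1 + I), so z = -2 is a simple zero of Q and P is analytic there; z = -2 is therefore a simple pole and
  Res(f, z₀) = P(z₀)/Q'(z₀).

Q'(z) = 3*z^2 - 2*z + 4*I*z - 5 + I, so Q'(-2) = 11 - 7*I.
P(-2) = 3.

Res(f, -2) = (3)/(11 - 7*I) = 33/170 + 21*I/170

Final answer: 33/170 + 21*I/170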